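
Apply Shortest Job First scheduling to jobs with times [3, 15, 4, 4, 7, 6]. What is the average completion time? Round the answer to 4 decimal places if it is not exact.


SJF order (ascending): [3, 4, 4, 6, 7, 15]
Completion times:
  Job 1: burst=3, C=3
  Job 2: burst=4, C=7
  Job 3: burst=4, C=11
  Job 4: burst=6, C=17
  Job 5: burst=7, C=24
  Job 6: burst=15, C=39
Average completion = 101/6 = 16.8333

16.8333


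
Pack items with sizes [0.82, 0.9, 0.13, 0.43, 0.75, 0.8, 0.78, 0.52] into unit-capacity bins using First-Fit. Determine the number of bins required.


Place items sequentially using First-Fit:
  Item 0.82 -> new Bin 1
  Item 0.9 -> new Bin 2
  Item 0.13 -> Bin 1 (now 0.95)
  Item 0.43 -> new Bin 3
  Item 0.75 -> new Bin 4
  Item 0.8 -> new Bin 5
  Item 0.78 -> new Bin 6
  Item 0.52 -> Bin 3 (now 0.95)
Total bins used = 6

6


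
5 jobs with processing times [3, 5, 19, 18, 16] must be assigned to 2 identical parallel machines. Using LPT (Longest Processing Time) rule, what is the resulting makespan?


Sort jobs in decreasing order (LPT): [19, 18, 16, 5, 3]
Assign each job to the least loaded machine:
  Machine 1: jobs [19, 5, 3], load = 27
  Machine 2: jobs [18, 16], load = 34
Makespan = max load = 34

34


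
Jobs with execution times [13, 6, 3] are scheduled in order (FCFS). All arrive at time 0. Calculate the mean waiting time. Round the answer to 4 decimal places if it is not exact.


FCFS order (as given): [13, 6, 3]
Waiting times:
  Job 1: wait = 0
  Job 2: wait = 13
  Job 3: wait = 19
Sum of waiting times = 32
Average waiting time = 32/3 = 10.6667

10.6667


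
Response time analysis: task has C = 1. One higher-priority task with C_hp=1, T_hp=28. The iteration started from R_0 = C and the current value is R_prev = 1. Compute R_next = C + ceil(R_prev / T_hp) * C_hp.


R_next = C + ceil(R_prev / T_hp) * C_hp
ceil(1 / 28) = ceil(0.0357) = 1
Interference = 1 * 1 = 1
R_next = 1 + 1 = 2

2


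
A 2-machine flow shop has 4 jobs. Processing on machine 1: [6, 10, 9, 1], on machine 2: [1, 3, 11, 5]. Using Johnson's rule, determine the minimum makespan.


Apply Johnson's rule:
  Group 1 (a <= b): [(4, 1, 5), (3, 9, 11)]
  Group 2 (a > b): [(2, 10, 3), (1, 6, 1)]
Optimal job order: [4, 3, 2, 1]
Schedule:
  Job 4: M1 done at 1, M2 done at 6
  Job 3: M1 done at 10, M2 done at 21
  Job 2: M1 done at 20, M2 done at 24
  Job 1: M1 done at 26, M2 done at 27
Makespan = 27

27


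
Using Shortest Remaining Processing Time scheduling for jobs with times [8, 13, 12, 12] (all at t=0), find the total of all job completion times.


Since all jobs arrive at t=0, SRPT equals SPT ordering.
SPT order: [8, 12, 12, 13]
Completion times:
  Job 1: p=8, C=8
  Job 2: p=12, C=20
  Job 3: p=12, C=32
  Job 4: p=13, C=45
Total completion time = 8 + 20 + 32 + 45 = 105

105


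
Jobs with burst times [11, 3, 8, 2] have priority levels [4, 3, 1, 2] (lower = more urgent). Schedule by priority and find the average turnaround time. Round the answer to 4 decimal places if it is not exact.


Sort by priority (ascending = highest first):
Order: [(1, 8), (2, 2), (3, 3), (4, 11)]
Completion times:
  Priority 1, burst=8, C=8
  Priority 2, burst=2, C=10
  Priority 3, burst=3, C=13
  Priority 4, burst=11, C=24
Average turnaround = 55/4 = 13.75

13.75


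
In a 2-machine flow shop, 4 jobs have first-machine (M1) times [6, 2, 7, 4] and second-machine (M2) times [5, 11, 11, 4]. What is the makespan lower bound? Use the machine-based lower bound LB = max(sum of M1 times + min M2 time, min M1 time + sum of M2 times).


LB1 = sum(M1 times) + min(M2 times) = 19 + 4 = 23
LB2 = min(M1 times) + sum(M2 times) = 2 + 31 = 33
Lower bound = max(LB1, LB2) = max(23, 33) = 33

33


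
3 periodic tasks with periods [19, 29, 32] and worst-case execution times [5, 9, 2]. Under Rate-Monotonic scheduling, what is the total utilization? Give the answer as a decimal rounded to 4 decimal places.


Compute individual utilizations (exact fractions):
  Task 1: C/T = 5/19 (approx. 0.2632)
  Task 2: C/T = 9/29 (approx. 0.3103)
  Task 3: C/T = 2/32 = 1/16 (approx. 0.0625)
Total utilization U = 5/19 + 9/29 + 1/16 = 5607/8816
Rounded to 4 decimal places: U = 0.6360
RM (Liu & Layland) bound for 3 tasks = 0.779763; compare with U = 5607/8816 (approx. 0.636003)
U <= bound, so schedulable by RM sufficient condition.

0.6360


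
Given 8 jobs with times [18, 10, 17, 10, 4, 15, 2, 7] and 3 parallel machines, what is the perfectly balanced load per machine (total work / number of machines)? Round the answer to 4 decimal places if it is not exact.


Total processing time = 18 + 10 + 17 + 10 + 4 + 15 + 2 + 7 = 83
Number of machines = 3
Ideal balanced load = 83 / 3 = 27.6667

27.6667


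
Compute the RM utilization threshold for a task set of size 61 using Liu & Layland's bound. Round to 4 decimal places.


Compute 2^(1/61) = 1.0114278734
Subtract 1: 1.0114278734 - 1 = 0.0114278734
Multiply by n: 61 * 0.0114278734 = 0.6971002774
Round to 4 dp: 0.6971

0.6971


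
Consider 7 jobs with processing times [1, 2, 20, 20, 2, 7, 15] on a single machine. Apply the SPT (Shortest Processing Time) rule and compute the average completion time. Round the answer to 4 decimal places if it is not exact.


Sort jobs by processing time (SPT order): [1, 2, 2, 7, 15, 20, 20]
Compute completion times sequentially:
  Job 1: processing = 1, completes at 1
  Job 2: processing = 2, completes at 3
  Job 3: processing = 2, completes at 5
  Job 4: processing = 7, completes at 12
  Job 5: processing = 15, completes at 27
  Job 6: processing = 20, completes at 47
  Job 7: processing = 20, completes at 67
Sum of completion times = 162
Average completion time = 162/7 = 23.1429

23.1429


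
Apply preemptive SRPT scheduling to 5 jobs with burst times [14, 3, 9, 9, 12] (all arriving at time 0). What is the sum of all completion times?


Since all jobs arrive at t=0, SRPT equals SPT ordering.
SPT order: [3, 9, 9, 12, 14]
Completion times:
  Job 1: p=3, C=3
  Job 2: p=9, C=12
  Job 3: p=9, C=21
  Job 4: p=12, C=33
  Job 5: p=14, C=47
Total completion time = 3 + 12 + 21 + 33 + 47 = 116

116


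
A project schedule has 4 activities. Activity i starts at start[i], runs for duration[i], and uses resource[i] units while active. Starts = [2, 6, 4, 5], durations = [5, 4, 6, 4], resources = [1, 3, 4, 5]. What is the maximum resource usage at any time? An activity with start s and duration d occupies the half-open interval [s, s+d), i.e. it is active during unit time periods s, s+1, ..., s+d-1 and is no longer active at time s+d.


Each activity i is active on [start_i, start_i + duration_i).
Compute total resource usage per time slot:
  t=0: active resources = [], total = 0
  t=1: active resources = [], total = 0
  t=2: active resources = [1], total = 1
  t=3: active resources = [1], total = 1
  t=4: active resources = [1, 4], total = 5
  t=5: active resources = [1, 4, 5], total = 10
  t=6: active resources = [1, 3, 4, 5], total = 13
  t=7: active resources = [3, 4, 5], total = 12
  t=8: active resources = [3, 4, 5], total = 12
  t=9: active resources = [3, 4], total = 7
Peak resource demand = 13

13


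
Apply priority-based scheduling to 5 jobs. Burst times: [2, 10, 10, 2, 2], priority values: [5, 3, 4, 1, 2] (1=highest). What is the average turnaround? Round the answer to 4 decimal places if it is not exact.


Sort by priority (ascending = highest first):
Order: [(1, 2), (2, 2), (3, 10), (4, 10), (5, 2)]
Completion times:
  Priority 1, burst=2, C=2
  Priority 2, burst=2, C=4
  Priority 3, burst=10, C=14
  Priority 4, burst=10, C=24
  Priority 5, burst=2, C=26
Average turnaround = 70/5 = 14.0

14.0


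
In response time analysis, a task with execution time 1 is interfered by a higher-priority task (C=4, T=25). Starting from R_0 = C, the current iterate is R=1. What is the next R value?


R_next = C + ceil(R_prev / T_hp) * C_hp
ceil(1 / 25) = ceil(0.04) = 1
Interference = 1 * 4 = 4
R_next = 1 + 4 = 5

5


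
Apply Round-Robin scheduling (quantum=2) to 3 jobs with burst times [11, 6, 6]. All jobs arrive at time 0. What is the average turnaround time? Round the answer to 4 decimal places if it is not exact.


Time quantum = 2
Execution trace:
  J1 runs 2 units, time = 2
  J2 runs 2 units, time = 4
  J3 runs 2 units, time = 6
  J1 runs 2 units, time = 8
  J2 runs 2 units, time = 10
  J3 runs 2 units, time = 12
  J1 runs 2 units, time = 14
  J2 runs 2 units, time = 16
  J3 runs 2 units, time = 18
  J1 runs 2 units, time = 20
  J1 runs 2 units, time = 22
  J1 runs 1 units, time = 23
Finish times: [23, 16, 18]
Average turnaround = 57/3 = 19.0

19.0


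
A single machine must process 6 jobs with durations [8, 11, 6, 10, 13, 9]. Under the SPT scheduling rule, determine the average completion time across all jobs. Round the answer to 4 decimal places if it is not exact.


Sort jobs by processing time (SPT order): [6, 8, 9, 10, 11, 13]
Compute completion times sequentially:
  Job 1: processing = 6, completes at 6
  Job 2: processing = 8, completes at 14
  Job 3: processing = 9, completes at 23
  Job 4: processing = 10, completes at 33
  Job 5: processing = 11, completes at 44
  Job 6: processing = 13, completes at 57
Sum of completion times = 177
Average completion time = 177/6 = 29.5

29.5


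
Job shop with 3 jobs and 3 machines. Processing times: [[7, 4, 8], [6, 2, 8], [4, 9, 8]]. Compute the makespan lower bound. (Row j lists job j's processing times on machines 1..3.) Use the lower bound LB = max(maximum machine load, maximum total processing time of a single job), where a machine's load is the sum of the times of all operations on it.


Machine loads:
  Machine 1: 7 + 6 + 4 = 17
  Machine 2: 4 + 2 + 9 = 15
  Machine 3: 8 + 8 + 8 = 24
Max machine load = 24
Job totals:
  Job 1: 19
  Job 2: 16
  Job 3: 21
Max job total = 21
Lower bound = max(24, 21) = 24

24


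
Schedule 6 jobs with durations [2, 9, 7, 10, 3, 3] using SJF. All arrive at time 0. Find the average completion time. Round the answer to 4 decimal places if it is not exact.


SJF order (ascending): [2, 3, 3, 7, 9, 10]
Completion times:
  Job 1: burst=2, C=2
  Job 2: burst=3, C=5
  Job 3: burst=3, C=8
  Job 4: burst=7, C=15
  Job 5: burst=9, C=24
  Job 6: burst=10, C=34
Average completion = 88/6 = 14.6667

14.6667


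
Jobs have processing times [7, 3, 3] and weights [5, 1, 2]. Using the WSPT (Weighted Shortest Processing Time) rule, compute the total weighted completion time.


Compute p/w ratios and sort ascending (WSPT): [(7, 5), (3, 2), (3, 1)]
Compute weighted completion times:
  Job (p=7,w=5): C=7, w*C=5*7=35
  Job (p=3,w=2): C=10, w*C=2*10=20
  Job (p=3,w=1): C=13, w*C=1*13=13
Total weighted completion time = 68

68


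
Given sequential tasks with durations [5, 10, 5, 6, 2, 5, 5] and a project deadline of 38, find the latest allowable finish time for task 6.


LF(activity 6) = deadline - sum of successor durations
Successors: activities 7 through 7 with durations [5]
Sum of successor durations = 5
LF = 38 - 5 = 33

33


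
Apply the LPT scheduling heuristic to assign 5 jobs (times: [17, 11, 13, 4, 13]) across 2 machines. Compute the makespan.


Sort jobs in decreasing order (LPT): [17, 13, 13, 11, 4]
Assign each job to the least loaded machine:
  Machine 1: jobs [17, 11], load = 28
  Machine 2: jobs [13, 13, 4], load = 30
Makespan = max load = 30

30


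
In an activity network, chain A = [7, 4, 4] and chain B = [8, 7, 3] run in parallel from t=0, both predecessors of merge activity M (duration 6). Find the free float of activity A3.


ES(A3) = sum of predecessors on chain A = 11
EF(A3) = ES + duration = 11 + 4 = 15
Successor of A3 is M. ES(M) = max(sum(A), sum(B)) = max(15, 18) = 18
Free float = ES(successor) - EF(current) = 18 - 15 = 3

3


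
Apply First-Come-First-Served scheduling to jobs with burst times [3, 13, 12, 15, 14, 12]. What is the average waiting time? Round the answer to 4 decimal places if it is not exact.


FCFS order (as given): [3, 13, 12, 15, 14, 12]
Waiting times:
  Job 1: wait = 0
  Job 2: wait = 3
  Job 3: wait = 16
  Job 4: wait = 28
  Job 5: wait = 43
  Job 6: wait = 57
Sum of waiting times = 147
Average waiting time = 147/6 = 24.5

24.5


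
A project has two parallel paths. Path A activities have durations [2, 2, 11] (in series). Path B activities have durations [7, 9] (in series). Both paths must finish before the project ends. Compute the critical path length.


Path A total = 2 + 2 + 11 = 15
Path B total = 7 + 9 = 16
Critical path = longest path = max(15, 16) = 16

16


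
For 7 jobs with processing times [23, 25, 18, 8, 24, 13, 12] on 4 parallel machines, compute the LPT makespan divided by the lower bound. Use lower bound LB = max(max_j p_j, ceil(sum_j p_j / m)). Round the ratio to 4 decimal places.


LPT order: [25, 24, 23, 18, 13, 12, 8]
Machine loads after assignment: [25, 32, 35, 31]
LPT makespan = 35
Lower bound = max(max_job, ceil(total/4)) = max(25, 31) = 31
Ratio = 35 / 31 = 1.129

1.129


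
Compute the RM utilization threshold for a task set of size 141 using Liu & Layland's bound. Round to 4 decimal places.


Compute 2^(1/141) = 1.0049280405
Subtract 1: 1.0049280405 - 1 = 0.0049280405
Multiply by n: 141 * 0.0049280405 = 0.6948537105
Round to 4 dp: 0.6949

0.6949


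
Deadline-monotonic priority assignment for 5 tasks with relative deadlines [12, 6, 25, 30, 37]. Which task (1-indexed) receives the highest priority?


Sort tasks by relative deadline (ascending):
  Task 2: deadline = 6
  Task 1: deadline = 12
  Task 3: deadline = 25
  Task 4: deadline = 30
  Task 5: deadline = 37
Priority order (highest first): [2, 1, 3, 4, 5]
Highest priority task = 2

2


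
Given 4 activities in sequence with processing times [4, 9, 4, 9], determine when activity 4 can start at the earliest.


Activity 4 starts after activities 1 through 3 complete.
Predecessor durations: [4, 9, 4]
ES = 4 + 9 + 4 = 17

17


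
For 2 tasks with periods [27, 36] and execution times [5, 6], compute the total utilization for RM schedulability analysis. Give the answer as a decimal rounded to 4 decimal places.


Compute individual utilizations (exact fractions):
  Task 1: C/T = 5/27 (approx. 0.1852)
  Task 2: C/T = 6/36 = 1/6 (approx. 0.1667)
Total utilization U = 5/27 + 1/6 = 19/54
Rounded to 4 decimal places: U = 0.3519
RM (Liu & Layland) bound for 2 tasks = 0.828427; compare with U = 19/54 (approx. 0.351852)
U <= bound, so schedulable by RM sufficient condition.

0.3519


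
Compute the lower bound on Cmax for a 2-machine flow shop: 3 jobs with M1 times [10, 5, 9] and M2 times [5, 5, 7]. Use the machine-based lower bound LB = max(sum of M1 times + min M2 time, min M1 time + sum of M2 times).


LB1 = sum(M1 times) + min(M2 times) = 24 + 5 = 29
LB2 = min(M1 times) + sum(M2 times) = 5 + 17 = 22
Lower bound = max(LB1, LB2) = max(29, 22) = 29

29


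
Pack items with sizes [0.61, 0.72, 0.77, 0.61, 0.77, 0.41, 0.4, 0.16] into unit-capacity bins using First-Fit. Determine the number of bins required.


Place items sequentially using First-Fit:
  Item 0.61 -> new Bin 1
  Item 0.72 -> new Bin 2
  Item 0.77 -> new Bin 3
  Item 0.61 -> new Bin 4
  Item 0.77 -> new Bin 5
  Item 0.41 -> new Bin 6
  Item 0.4 -> Bin 6 (now 0.81)
  Item 0.16 -> Bin 1 (now 0.77)
Total bins used = 6

6


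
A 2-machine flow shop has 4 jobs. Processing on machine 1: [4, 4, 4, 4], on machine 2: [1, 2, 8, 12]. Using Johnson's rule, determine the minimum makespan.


Apply Johnson's rule:
  Group 1 (a <= b): [(3, 4, 8), (4, 4, 12)]
  Group 2 (a > b): [(2, 4, 2), (1, 4, 1)]
Optimal job order: [3, 4, 2, 1]
Schedule:
  Job 3: M1 done at 4, M2 done at 12
  Job 4: M1 done at 8, M2 done at 24
  Job 2: M1 done at 12, M2 done at 26
  Job 1: M1 done at 16, M2 done at 27
Makespan = 27

27


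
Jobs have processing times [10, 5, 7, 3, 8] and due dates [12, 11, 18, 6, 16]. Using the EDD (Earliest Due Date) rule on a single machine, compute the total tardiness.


Sort by due date (EDD order): [(3, 6), (5, 11), (10, 12), (8, 16), (7, 18)]
Compute completion times and tardiness:
  Job 1: p=3, d=6, C=3, tardiness=max(0,3-6)=0
  Job 2: p=5, d=11, C=8, tardiness=max(0,8-11)=0
  Job 3: p=10, d=12, C=18, tardiness=max(0,18-12)=6
  Job 4: p=8, d=16, C=26, tardiness=max(0,26-16)=10
  Job 5: p=7, d=18, C=33, tardiness=max(0,33-18)=15
Total tardiness = 31

31


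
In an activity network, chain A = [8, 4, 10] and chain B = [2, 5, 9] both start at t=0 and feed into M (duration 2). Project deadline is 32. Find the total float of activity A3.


Forward pass: ES(A3) = sum of predecessors on chain A = 12
EF = ES + duration = 12 + 10 = 22
Backward pass: LF(M) = deadline = 32; LS(M) = 32 - 2 = 30
LF(A3) = LS(M) - sum(successors on chain A) = 30 - 0 = 30
LS = LF - duration = 30 - 10 = 20
Total float = LS - ES = 20 - 12 = 8

8


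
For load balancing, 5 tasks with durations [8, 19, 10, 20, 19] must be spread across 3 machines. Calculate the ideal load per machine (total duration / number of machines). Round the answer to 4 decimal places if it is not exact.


Total processing time = 8 + 19 + 10 + 20 + 19 = 76
Number of machines = 3
Ideal balanced load = 76 / 3 = 25.3333

25.3333


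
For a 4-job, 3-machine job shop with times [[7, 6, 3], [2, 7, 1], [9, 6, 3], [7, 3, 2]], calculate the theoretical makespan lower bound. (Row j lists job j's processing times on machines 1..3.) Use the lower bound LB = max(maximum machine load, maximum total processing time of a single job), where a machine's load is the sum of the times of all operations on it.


Machine loads:
  Machine 1: 7 + 2 + 9 + 7 = 25
  Machine 2: 6 + 7 + 6 + 3 = 22
  Machine 3: 3 + 1 + 3 + 2 = 9
Max machine load = 25
Job totals:
  Job 1: 16
  Job 2: 10
  Job 3: 18
  Job 4: 12
Max job total = 18
Lower bound = max(25, 18) = 25

25


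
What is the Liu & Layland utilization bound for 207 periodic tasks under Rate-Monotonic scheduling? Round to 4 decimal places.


Compute 2^(1/207) = 1.0033541497
Subtract 1: 1.0033541497 - 1 = 0.0033541497
Multiply by n: 207 * 0.0033541497 = 0.6943089879
Round to 4 dp: 0.6943

0.6943


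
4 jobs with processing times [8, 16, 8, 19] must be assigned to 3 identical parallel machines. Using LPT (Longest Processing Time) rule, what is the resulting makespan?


Sort jobs in decreasing order (LPT): [19, 16, 8, 8]
Assign each job to the least loaded machine:
  Machine 1: jobs [19], load = 19
  Machine 2: jobs [16], load = 16
  Machine 3: jobs [8, 8], load = 16
Makespan = max load = 19

19


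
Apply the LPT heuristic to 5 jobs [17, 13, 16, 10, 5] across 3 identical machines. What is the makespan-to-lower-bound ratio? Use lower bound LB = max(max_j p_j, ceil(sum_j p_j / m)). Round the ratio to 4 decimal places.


LPT order: [17, 16, 13, 10, 5]
Machine loads after assignment: [17, 21, 23]
LPT makespan = 23
Lower bound = max(max_job, ceil(total/3)) = max(17, 21) = 21
Ratio = 23 / 21 = 1.0952

1.0952


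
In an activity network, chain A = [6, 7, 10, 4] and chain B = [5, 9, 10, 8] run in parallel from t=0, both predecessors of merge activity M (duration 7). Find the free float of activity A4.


ES(A4) = sum of predecessors on chain A = 23
EF(A4) = ES + duration = 23 + 4 = 27
Successor of A4 is M. ES(M) = max(sum(A), sum(B)) = max(27, 32) = 32
Free float = ES(successor) - EF(current) = 32 - 27 = 5

5


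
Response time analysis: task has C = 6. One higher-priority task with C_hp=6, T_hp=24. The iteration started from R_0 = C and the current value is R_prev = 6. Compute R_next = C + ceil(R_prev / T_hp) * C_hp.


R_next = C + ceil(R_prev / T_hp) * C_hp
ceil(6 / 24) = ceil(0.25) = 1
Interference = 1 * 6 = 6
R_next = 6 + 6 = 12

12


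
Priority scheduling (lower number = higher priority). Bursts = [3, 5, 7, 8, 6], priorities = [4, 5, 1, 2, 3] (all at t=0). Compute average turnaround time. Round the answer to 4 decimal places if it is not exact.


Sort by priority (ascending = highest first):
Order: [(1, 7), (2, 8), (3, 6), (4, 3), (5, 5)]
Completion times:
  Priority 1, burst=7, C=7
  Priority 2, burst=8, C=15
  Priority 3, burst=6, C=21
  Priority 4, burst=3, C=24
  Priority 5, burst=5, C=29
Average turnaround = 96/5 = 19.2

19.2


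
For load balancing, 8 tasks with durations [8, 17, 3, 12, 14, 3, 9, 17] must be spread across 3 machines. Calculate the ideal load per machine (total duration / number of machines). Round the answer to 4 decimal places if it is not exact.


Total processing time = 8 + 17 + 3 + 12 + 14 + 3 + 9 + 17 = 83
Number of machines = 3
Ideal balanced load = 83 / 3 = 27.6667

27.6667


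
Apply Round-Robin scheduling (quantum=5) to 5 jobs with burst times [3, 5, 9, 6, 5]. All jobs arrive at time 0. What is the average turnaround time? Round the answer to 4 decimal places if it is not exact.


Time quantum = 5
Execution trace:
  J1 runs 3 units, time = 3
  J2 runs 5 units, time = 8
  J3 runs 5 units, time = 13
  J4 runs 5 units, time = 18
  J5 runs 5 units, time = 23
  J3 runs 4 units, time = 27
  J4 runs 1 units, time = 28
Finish times: [3, 8, 27, 28, 23]
Average turnaround = 89/5 = 17.8

17.8


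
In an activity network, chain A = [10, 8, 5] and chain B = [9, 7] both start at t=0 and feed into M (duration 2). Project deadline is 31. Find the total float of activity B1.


Forward pass: ES(B1) = sum of predecessors on chain B = 0
EF = ES + duration = 0 + 9 = 9
Backward pass: LF(M) = deadline = 31; LS(M) = 31 - 2 = 29
LF(B1) = LS(M) - sum(successors on chain B) = 29 - 7 = 22
LS = LF - duration = 22 - 9 = 13
Total float = LS - ES = 13 - 0 = 13

13


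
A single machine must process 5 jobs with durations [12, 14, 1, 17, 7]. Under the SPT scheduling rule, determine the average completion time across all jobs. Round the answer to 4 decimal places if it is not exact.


Sort jobs by processing time (SPT order): [1, 7, 12, 14, 17]
Compute completion times sequentially:
  Job 1: processing = 1, completes at 1
  Job 2: processing = 7, completes at 8
  Job 3: processing = 12, completes at 20
  Job 4: processing = 14, completes at 34
  Job 5: processing = 17, completes at 51
Sum of completion times = 114
Average completion time = 114/5 = 22.8

22.8


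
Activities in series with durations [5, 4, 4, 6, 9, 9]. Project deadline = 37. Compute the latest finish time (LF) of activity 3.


LF(activity 3) = deadline - sum of successor durations
Successors: activities 4 through 6 with durations [6, 9, 9]
Sum of successor durations = 24
LF = 37 - 24 = 13

13


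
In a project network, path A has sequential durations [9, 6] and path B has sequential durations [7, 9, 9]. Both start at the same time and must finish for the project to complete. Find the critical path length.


Path A total = 9 + 6 = 15
Path B total = 7 + 9 + 9 = 25
Critical path = longest path = max(15, 25) = 25

25


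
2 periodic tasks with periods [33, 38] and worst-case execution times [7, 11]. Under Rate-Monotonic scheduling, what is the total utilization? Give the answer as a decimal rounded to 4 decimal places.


Compute individual utilizations (exact fractions):
  Task 1: C/T = 7/33 (approx. 0.2121)
  Task 2: C/T = 11/38 (approx. 0.2895)
Total utilization U = 7/33 + 11/38 = 629/1254
Rounded to 4 decimal places: U = 0.5016
RM (Liu & Layland) bound for 2 tasks = 0.828427; compare with U = 629/1254 (approx. 0.501595)
U <= bound, so schedulable by RM sufficient condition.

0.5016


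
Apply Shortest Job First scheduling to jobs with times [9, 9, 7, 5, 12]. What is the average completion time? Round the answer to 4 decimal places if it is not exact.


SJF order (ascending): [5, 7, 9, 9, 12]
Completion times:
  Job 1: burst=5, C=5
  Job 2: burst=7, C=12
  Job 3: burst=9, C=21
  Job 4: burst=9, C=30
  Job 5: burst=12, C=42
Average completion = 110/5 = 22.0

22.0


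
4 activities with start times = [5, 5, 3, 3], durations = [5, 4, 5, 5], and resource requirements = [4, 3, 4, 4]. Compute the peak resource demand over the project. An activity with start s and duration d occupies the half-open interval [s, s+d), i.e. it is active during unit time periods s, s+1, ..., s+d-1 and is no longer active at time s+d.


Each activity i is active on [start_i, start_i + duration_i).
Compute total resource usage per time slot:
  t=0: active resources = [], total = 0
  t=1: active resources = [], total = 0
  t=2: active resources = [], total = 0
  t=3: active resources = [4, 4], total = 8
  t=4: active resources = [4, 4], total = 8
  t=5: active resources = [4, 3, 4, 4], total = 15
  t=6: active resources = [4, 3, 4, 4], total = 15
  t=7: active resources = [4, 3, 4, 4], total = 15
  t=8: active resources = [4, 3], total = 7
  t=9: active resources = [4], total = 4
Peak resource demand = 15

15


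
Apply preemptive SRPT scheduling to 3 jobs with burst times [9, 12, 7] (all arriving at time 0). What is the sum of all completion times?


Since all jobs arrive at t=0, SRPT equals SPT ordering.
SPT order: [7, 9, 12]
Completion times:
  Job 1: p=7, C=7
  Job 2: p=9, C=16
  Job 3: p=12, C=28
Total completion time = 7 + 16 + 28 = 51

51


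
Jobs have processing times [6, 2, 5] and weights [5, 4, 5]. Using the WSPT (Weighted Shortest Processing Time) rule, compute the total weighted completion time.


Compute p/w ratios and sort ascending (WSPT): [(2, 4), (5, 5), (6, 5)]
Compute weighted completion times:
  Job (p=2,w=4): C=2, w*C=4*2=8
  Job (p=5,w=5): C=7, w*C=5*7=35
  Job (p=6,w=5): C=13, w*C=5*13=65
Total weighted completion time = 108

108


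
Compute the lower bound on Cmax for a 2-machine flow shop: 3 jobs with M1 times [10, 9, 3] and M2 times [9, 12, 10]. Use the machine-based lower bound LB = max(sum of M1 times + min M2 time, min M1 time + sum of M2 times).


LB1 = sum(M1 times) + min(M2 times) = 22 + 9 = 31
LB2 = min(M1 times) + sum(M2 times) = 3 + 31 = 34
Lower bound = max(LB1, LB2) = max(31, 34) = 34

34


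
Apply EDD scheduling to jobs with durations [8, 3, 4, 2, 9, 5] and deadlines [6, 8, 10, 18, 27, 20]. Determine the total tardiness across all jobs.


Sort by due date (EDD order): [(8, 6), (3, 8), (4, 10), (2, 18), (5, 20), (9, 27)]
Compute completion times and tardiness:
  Job 1: p=8, d=6, C=8, tardiness=max(0,8-6)=2
  Job 2: p=3, d=8, C=11, tardiness=max(0,11-8)=3
  Job 3: p=4, d=10, C=15, tardiness=max(0,15-10)=5
  Job 4: p=2, d=18, C=17, tardiness=max(0,17-18)=0
  Job 5: p=5, d=20, C=22, tardiness=max(0,22-20)=2
  Job 6: p=9, d=27, C=31, tardiness=max(0,31-27)=4
Total tardiness = 16

16


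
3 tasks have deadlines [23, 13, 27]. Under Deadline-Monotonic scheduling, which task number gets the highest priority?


Sort tasks by relative deadline (ascending):
  Task 2: deadline = 13
  Task 1: deadline = 23
  Task 3: deadline = 27
Priority order (highest first): [2, 1, 3]
Highest priority task = 2

2


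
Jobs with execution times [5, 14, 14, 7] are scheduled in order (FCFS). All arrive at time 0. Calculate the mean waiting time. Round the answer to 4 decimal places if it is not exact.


FCFS order (as given): [5, 14, 14, 7]
Waiting times:
  Job 1: wait = 0
  Job 2: wait = 5
  Job 3: wait = 19
  Job 4: wait = 33
Sum of waiting times = 57
Average waiting time = 57/4 = 14.25

14.25


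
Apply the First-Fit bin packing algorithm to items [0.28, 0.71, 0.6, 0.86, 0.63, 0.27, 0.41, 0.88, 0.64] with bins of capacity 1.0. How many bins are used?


Place items sequentially using First-Fit:
  Item 0.28 -> new Bin 1
  Item 0.71 -> Bin 1 (now 0.99)
  Item 0.6 -> new Bin 2
  Item 0.86 -> new Bin 3
  Item 0.63 -> new Bin 4
  Item 0.27 -> Bin 2 (now 0.87)
  Item 0.41 -> new Bin 5
  Item 0.88 -> new Bin 6
  Item 0.64 -> new Bin 7
Total bins used = 7

7


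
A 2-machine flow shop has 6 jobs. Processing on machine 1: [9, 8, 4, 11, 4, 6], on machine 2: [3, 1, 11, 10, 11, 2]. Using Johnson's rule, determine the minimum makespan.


Apply Johnson's rule:
  Group 1 (a <= b): [(3, 4, 11), (5, 4, 11)]
  Group 2 (a > b): [(4, 11, 10), (1, 9, 3), (6, 6, 2), (2, 8, 1)]
Optimal job order: [3, 5, 4, 1, 6, 2]
Schedule:
  Job 3: M1 done at 4, M2 done at 15
  Job 5: M1 done at 8, M2 done at 26
  Job 4: M1 done at 19, M2 done at 36
  Job 1: M1 done at 28, M2 done at 39
  Job 6: M1 done at 34, M2 done at 41
  Job 2: M1 done at 42, M2 done at 43
Makespan = 43

43


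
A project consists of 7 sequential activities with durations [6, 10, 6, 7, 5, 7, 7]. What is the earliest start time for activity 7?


Activity 7 starts after activities 1 through 6 complete.
Predecessor durations: [6, 10, 6, 7, 5, 7]
ES = 6 + 10 + 6 + 7 + 5 + 7 = 41

41


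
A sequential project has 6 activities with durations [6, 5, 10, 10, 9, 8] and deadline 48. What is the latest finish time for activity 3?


LF(activity 3) = deadline - sum of successor durations
Successors: activities 4 through 6 with durations [10, 9, 8]
Sum of successor durations = 27
LF = 48 - 27 = 21

21


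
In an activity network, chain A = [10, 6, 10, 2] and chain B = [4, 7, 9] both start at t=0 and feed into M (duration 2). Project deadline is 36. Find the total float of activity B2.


Forward pass: ES(B2) = sum of predecessors on chain B = 4
EF = ES + duration = 4 + 7 = 11
Backward pass: LF(M) = deadline = 36; LS(M) = 36 - 2 = 34
LF(B2) = LS(M) - sum(successors on chain B) = 34 - 9 = 25
LS = LF - duration = 25 - 7 = 18
Total float = LS - ES = 18 - 4 = 14

14


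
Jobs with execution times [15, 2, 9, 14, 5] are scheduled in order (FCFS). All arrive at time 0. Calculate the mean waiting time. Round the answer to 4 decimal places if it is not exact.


FCFS order (as given): [15, 2, 9, 14, 5]
Waiting times:
  Job 1: wait = 0
  Job 2: wait = 15
  Job 3: wait = 17
  Job 4: wait = 26
  Job 5: wait = 40
Sum of waiting times = 98
Average waiting time = 98/5 = 19.6

19.6


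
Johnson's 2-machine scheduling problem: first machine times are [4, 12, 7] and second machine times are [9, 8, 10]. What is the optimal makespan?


Apply Johnson's rule:
  Group 1 (a <= b): [(1, 4, 9), (3, 7, 10)]
  Group 2 (a > b): [(2, 12, 8)]
Optimal job order: [1, 3, 2]
Schedule:
  Job 1: M1 done at 4, M2 done at 13
  Job 3: M1 done at 11, M2 done at 23
  Job 2: M1 done at 23, M2 done at 31
Makespan = 31

31


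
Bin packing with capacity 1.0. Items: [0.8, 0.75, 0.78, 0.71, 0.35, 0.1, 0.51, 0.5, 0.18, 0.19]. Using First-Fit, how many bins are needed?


Place items sequentially using First-Fit:
  Item 0.8 -> new Bin 1
  Item 0.75 -> new Bin 2
  Item 0.78 -> new Bin 3
  Item 0.71 -> new Bin 4
  Item 0.35 -> new Bin 5
  Item 0.1 -> Bin 1 (now 0.9)
  Item 0.51 -> Bin 5 (now 0.86)
  Item 0.5 -> new Bin 6
  Item 0.18 -> Bin 2 (now 0.93)
  Item 0.19 -> Bin 3 (now 0.97)
Total bins used = 6

6


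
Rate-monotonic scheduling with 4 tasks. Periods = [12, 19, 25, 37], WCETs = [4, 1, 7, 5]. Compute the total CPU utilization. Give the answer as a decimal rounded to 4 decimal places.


Compute individual utilizations (exact fractions):
  Task 1: C/T = 4/12 = 1/3 (approx. 0.3333)
  Task 2: C/T = 1/19 (approx. 0.0526)
  Task 3: C/T = 7/25 (approx. 0.28)
  Task 4: C/T = 5/37 (approx. 0.1351)
Total utilization U = 1/3 + 1/19 + 7/25 + 5/37 = 42238/52725
Rounded to 4 decimal places: U = 0.8011
RM (Liu & Layland) bound for 4 tasks = 0.756828; compare with U = 42238/52725 (approx. 0.801100)
bound < U <= 1, so the RM sufficient condition is not met (inconclusive; an exact test such as response-time analysis is needed).

0.8011


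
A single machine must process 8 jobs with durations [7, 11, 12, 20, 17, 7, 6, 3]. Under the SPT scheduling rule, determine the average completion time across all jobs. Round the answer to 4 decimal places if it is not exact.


Sort jobs by processing time (SPT order): [3, 6, 7, 7, 11, 12, 17, 20]
Compute completion times sequentially:
  Job 1: processing = 3, completes at 3
  Job 2: processing = 6, completes at 9
  Job 3: processing = 7, completes at 16
  Job 4: processing = 7, completes at 23
  Job 5: processing = 11, completes at 34
  Job 6: processing = 12, completes at 46
  Job 7: processing = 17, completes at 63
  Job 8: processing = 20, completes at 83
Sum of completion times = 277
Average completion time = 277/8 = 34.625

34.625


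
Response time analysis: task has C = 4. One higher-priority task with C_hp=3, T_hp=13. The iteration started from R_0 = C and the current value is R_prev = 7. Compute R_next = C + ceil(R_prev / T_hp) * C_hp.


R_next = C + ceil(R_prev / T_hp) * C_hp
ceil(7 / 13) = ceil(0.5385) = 1
Interference = 1 * 3 = 3
R_next = 4 + 3 = 7
R_next = R_prev, so the iteration has converged (response time = 7).

7


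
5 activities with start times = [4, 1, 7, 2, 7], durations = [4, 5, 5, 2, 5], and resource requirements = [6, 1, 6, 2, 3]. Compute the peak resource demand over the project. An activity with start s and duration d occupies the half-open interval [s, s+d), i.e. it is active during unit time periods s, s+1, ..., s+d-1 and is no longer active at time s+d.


Each activity i is active on [start_i, start_i + duration_i).
Compute total resource usage per time slot:
  t=0: active resources = [], total = 0
  t=1: active resources = [1], total = 1
  t=2: active resources = [1, 2], total = 3
  t=3: active resources = [1, 2], total = 3
  t=4: active resources = [6, 1], total = 7
  t=5: active resources = [6, 1], total = 7
  t=6: active resources = [6], total = 6
  t=7: active resources = [6, 6, 3], total = 15
  t=8: active resources = [6, 3], total = 9
  t=9: active resources = [6, 3], total = 9
  t=10: active resources = [6, 3], total = 9
  t=11: active resources = [6, 3], total = 9
Peak resource demand = 15

15


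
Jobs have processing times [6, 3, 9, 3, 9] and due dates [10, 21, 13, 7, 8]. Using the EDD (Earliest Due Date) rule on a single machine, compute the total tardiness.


Sort by due date (EDD order): [(3, 7), (9, 8), (6, 10), (9, 13), (3, 21)]
Compute completion times and tardiness:
  Job 1: p=3, d=7, C=3, tardiness=max(0,3-7)=0
  Job 2: p=9, d=8, C=12, tardiness=max(0,12-8)=4
  Job 3: p=6, d=10, C=18, tardiness=max(0,18-10)=8
  Job 4: p=9, d=13, C=27, tardiness=max(0,27-13)=14
  Job 5: p=3, d=21, C=30, tardiness=max(0,30-21)=9
Total tardiness = 35

35


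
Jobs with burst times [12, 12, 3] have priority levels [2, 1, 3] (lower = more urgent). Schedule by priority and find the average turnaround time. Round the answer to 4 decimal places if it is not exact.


Sort by priority (ascending = highest first):
Order: [(1, 12), (2, 12), (3, 3)]
Completion times:
  Priority 1, burst=12, C=12
  Priority 2, burst=12, C=24
  Priority 3, burst=3, C=27
Average turnaround = 63/3 = 21.0

21.0


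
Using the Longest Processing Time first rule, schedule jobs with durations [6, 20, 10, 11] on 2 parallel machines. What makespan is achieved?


Sort jobs in decreasing order (LPT): [20, 11, 10, 6]
Assign each job to the least loaded machine:
  Machine 1: jobs [20, 6], load = 26
  Machine 2: jobs [11, 10], load = 21
Makespan = max load = 26

26


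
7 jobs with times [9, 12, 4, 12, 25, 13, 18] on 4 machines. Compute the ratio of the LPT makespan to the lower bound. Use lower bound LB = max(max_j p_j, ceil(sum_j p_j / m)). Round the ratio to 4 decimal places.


LPT order: [25, 18, 13, 12, 12, 9, 4]
Machine loads after assignment: [25, 22, 22, 24]
LPT makespan = 25
Lower bound = max(max_job, ceil(total/4)) = max(25, 24) = 25
Ratio = 25 / 25 = 1.0

1.0


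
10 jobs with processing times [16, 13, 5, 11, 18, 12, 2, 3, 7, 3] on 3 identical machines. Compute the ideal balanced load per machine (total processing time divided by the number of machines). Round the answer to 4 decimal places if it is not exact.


Total processing time = 16 + 13 + 5 + 11 + 18 + 12 + 2 + 3 + 7 + 3 = 90
Number of machines = 3
Ideal balanced load = 90 / 3 = 30.0

30.0


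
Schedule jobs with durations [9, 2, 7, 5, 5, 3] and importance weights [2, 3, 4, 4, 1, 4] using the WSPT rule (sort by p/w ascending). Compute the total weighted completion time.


Compute p/w ratios and sort ascending (WSPT): [(2, 3), (3, 4), (5, 4), (7, 4), (9, 2), (5, 1)]
Compute weighted completion times:
  Job (p=2,w=3): C=2, w*C=3*2=6
  Job (p=3,w=4): C=5, w*C=4*5=20
  Job (p=5,w=4): C=10, w*C=4*10=40
  Job (p=7,w=4): C=17, w*C=4*17=68
  Job (p=9,w=2): C=26, w*C=2*26=52
  Job (p=5,w=1): C=31, w*C=1*31=31
Total weighted completion time = 217

217


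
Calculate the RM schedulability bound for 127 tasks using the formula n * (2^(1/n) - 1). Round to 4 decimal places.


Compute 2^(1/127) = 1.0054727730
Subtract 1: 1.0054727730 - 1 = 0.0054727730
Multiply by n: 127 * 0.0054727730 = 0.6950421710
Round to 4 dp: 0.6950

0.6950


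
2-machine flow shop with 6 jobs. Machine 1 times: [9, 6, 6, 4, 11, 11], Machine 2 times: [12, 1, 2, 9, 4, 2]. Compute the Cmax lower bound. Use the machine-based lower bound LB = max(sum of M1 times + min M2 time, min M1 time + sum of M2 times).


LB1 = sum(M1 times) + min(M2 times) = 47 + 1 = 48
LB2 = min(M1 times) + sum(M2 times) = 4 + 30 = 34
Lower bound = max(LB1, LB2) = max(48, 34) = 48

48


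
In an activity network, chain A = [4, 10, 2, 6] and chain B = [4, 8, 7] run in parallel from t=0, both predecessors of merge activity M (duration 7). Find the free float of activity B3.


ES(B3) = sum of predecessors on chain B = 12
EF(B3) = ES + duration = 12 + 7 = 19
Successor of B3 is M. ES(M) = max(sum(A), sum(B)) = max(22, 19) = 22
Free float = ES(successor) - EF(current) = 22 - 19 = 3

3


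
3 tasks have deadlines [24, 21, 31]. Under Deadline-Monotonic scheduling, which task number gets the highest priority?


Sort tasks by relative deadline (ascending):
  Task 2: deadline = 21
  Task 1: deadline = 24
  Task 3: deadline = 31
Priority order (highest first): [2, 1, 3]
Highest priority task = 2

2


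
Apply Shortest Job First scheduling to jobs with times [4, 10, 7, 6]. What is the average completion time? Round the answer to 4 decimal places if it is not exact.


SJF order (ascending): [4, 6, 7, 10]
Completion times:
  Job 1: burst=4, C=4
  Job 2: burst=6, C=10
  Job 3: burst=7, C=17
  Job 4: burst=10, C=27
Average completion = 58/4 = 14.5

14.5


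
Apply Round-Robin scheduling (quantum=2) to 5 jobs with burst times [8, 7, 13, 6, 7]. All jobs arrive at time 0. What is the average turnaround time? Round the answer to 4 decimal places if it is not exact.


Time quantum = 2
Execution trace:
  J1 runs 2 units, time = 2
  J2 runs 2 units, time = 4
  J3 runs 2 units, time = 6
  J4 runs 2 units, time = 8
  J5 runs 2 units, time = 10
  J1 runs 2 units, time = 12
  J2 runs 2 units, time = 14
  J3 runs 2 units, time = 16
  J4 runs 2 units, time = 18
  J5 runs 2 units, time = 20
  J1 runs 2 units, time = 22
  J2 runs 2 units, time = 24
  J3 runs 2 units, time = 26
  J4 runs 2 units, time = 28
  J5 runs 2 units, time = 30
  J1 runs 2 units, time = 32
  J2 runs 1 units, time = 33
  J3 runs 2 units, time = 35
  J5 runs 1 units, time = 36
  J3 runs 2 units, time = 38
  J3 runs 2 units, time = 40
  J3 runs 1 units, time = 41
Finish times: [32, 33, 41, 28, 36]
Average turnaround = 170/5 = 34.0

34.0


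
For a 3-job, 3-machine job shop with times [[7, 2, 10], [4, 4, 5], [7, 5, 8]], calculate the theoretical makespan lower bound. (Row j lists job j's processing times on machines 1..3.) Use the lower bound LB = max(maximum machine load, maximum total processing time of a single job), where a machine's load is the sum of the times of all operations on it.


Machine loads:
  Machine 1: 7 + 4 + 7 = 18
  Machine 2: 2 + 4 + 5 = 11
  Machine 3: 10 + 5 + 8 = 23
Max machine load = 23
Job totals:
  Job 1: 19
  Job 2: 13
  Job 3: 20
Max job total = 20
Lower bound = max(23, 20) = 23

23


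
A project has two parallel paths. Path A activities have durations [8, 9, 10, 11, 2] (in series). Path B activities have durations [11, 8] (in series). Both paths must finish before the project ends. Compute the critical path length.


Path A total = 8 + 9 + 10 + 11 + 2 = 40
Path B total = 11 + 8 = 19
Critical path = longest path = max(40, 19) = 40

40


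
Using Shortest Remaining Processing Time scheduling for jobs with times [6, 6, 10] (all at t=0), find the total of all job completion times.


Since all jobs arrive at t=0, SRPT equals SPT ordering.
SPT order: [6, 6, 10]
Completion times:
  Job 1: p=6, C=6
  Job 2: p=6, C=12
  Job 3: p=10, C=22
Total completion time = 6 + 12 + 22 = 40

40
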